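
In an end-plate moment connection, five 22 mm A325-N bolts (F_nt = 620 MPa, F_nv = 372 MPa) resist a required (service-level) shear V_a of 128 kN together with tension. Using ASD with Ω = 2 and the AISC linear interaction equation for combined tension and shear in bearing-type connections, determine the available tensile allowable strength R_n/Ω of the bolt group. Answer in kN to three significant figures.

A_b = π·22²/4 = 380.1 mm²; f_rv = 128 × 1000 / (5 × 380.1) = 67.34 MPa.
F'_nt = 1.3 F_nt − (Ω F_nt / F_nv) f_rv = 1.3·620 − (2·620/372)·67.34 = 581.5 MPa, capped at F_nt → F'_nt = 581.5 MPa.
R_n = F'_nt · A_b · n = 581.5 × 380.1 × 5 / 1000 = 1105 kN.
Allowable strength R_n/Ω = 1105 / 2 = 553 kN.

553 kN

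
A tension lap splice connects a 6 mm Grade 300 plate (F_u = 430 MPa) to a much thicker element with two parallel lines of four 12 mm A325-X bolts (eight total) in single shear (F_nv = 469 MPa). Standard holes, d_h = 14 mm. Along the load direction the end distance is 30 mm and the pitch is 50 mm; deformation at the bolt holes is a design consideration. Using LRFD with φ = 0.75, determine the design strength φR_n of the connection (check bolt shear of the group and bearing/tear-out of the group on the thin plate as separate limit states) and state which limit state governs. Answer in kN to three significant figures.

Bolt shear: A_b = π·12²/4 = 113.1 mm²; R_n = 469 × 113.1 × 8 × 1 / 1000 = 424.3 kN → 0.75 × 424.3 = 318 kN.
Bearing (1.2 l_c t F_u ≤ 2.4 d t F_u): upper limit = 2.4·12·6·430 / 1000 = 74.3 kN.
  Edge l_c = 30 − 14/2 = 23 → r_n = 71.21 kN; interior l_c = 50 − 14 = 36 → r_n = 74.3 kN.
  R_n,bearing = 2·71.21 + 6·74.3 = 588.2 kN → 0.75 × 588.2 = 441 kN.
Bolt shear governs: 318 kN.

318 kN (bolt shear governs)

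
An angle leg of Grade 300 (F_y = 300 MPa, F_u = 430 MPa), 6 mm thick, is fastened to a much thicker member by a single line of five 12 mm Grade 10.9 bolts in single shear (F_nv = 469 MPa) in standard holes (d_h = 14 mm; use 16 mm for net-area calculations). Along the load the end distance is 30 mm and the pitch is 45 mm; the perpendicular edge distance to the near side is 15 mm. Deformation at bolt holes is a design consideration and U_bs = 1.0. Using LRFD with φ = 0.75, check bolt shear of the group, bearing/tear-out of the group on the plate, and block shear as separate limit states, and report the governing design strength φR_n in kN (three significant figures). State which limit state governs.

174 kN (block shear governs)

Bolt shear: A_b = π·12²/4 = 113.1 mm²; R_n = 469 × 113.1 × 5 × 1 / 1000 = 265.2 kN → 0.75 × 265.2 = 199 kN.
Bearing: edge l_c = 23, r_n = 71.21 kN; interior l_c = 31, r_n = 74.3 kN; R_n = 71.21 + 4·74.3 = 368.4 kN → 276 kN.
Block shear: A_gv = 1260, A_nv = 828, A_nt = 42 mm²; R_n = min(0.6F_uA_nv, 0.6F_yA_gv) + U_bs·F_u·A_nt = 231.7 kN → 174 kN.
Block shear governs: 174 kN.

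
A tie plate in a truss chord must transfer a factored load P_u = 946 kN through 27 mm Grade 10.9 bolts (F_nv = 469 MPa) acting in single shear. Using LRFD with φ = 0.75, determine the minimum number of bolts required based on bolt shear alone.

5 bolts

A_b = π·27²/4 = 572.6 mm².
Per-bolt design strength φR_n = 0.75 × 469 × 572.6 × 1 / 1000 = 201.4 kN.
n ≥ 946 / 201.4 = 4.697 → use 5 bolts.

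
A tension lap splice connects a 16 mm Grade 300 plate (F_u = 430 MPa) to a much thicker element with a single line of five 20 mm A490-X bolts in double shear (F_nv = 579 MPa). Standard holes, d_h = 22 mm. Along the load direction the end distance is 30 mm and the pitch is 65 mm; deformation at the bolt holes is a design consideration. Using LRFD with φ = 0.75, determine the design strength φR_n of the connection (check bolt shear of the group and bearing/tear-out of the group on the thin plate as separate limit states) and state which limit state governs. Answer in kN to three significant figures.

Bolt shear: A_b = π·20²/4 = 314.2 mm²; R_n = 579 × 314.2 × 5 × 2 / 1000 = 1819 kN → 0.75 × 1819 = 1360 kN.
Bearing (1.2 l_c t F_u ≤ 2.4 d t F_u): upper limit = 2.4·20·16·430 / 1000 = 330.2 kN.
  Edge l_c = 30 − 22/2 = 19 → r_n = 156.9 kN; interior l_c = 65 − 22 = 43 → r_n = 330.2 kN.
  R_n,bearing = 1·156.9 + 4·330.2 = 1478 kN → 0.75 × 1478 = 1110 kN.
Bearing governs: 1110 kN.

1110 kN (bearing governs)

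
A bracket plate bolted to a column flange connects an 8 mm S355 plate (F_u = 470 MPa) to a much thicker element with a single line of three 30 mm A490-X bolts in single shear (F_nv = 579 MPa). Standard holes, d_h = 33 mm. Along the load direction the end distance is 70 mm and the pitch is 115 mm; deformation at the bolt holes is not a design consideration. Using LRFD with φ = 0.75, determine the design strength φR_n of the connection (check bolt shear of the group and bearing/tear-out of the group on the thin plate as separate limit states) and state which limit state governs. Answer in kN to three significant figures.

734 kN (bearing governs)

Bolt shear: A_b = π·30²/4 = 706.9 mm²; R_n = 579 × 706.9 × 3 × 1 / 1000 = 1228 kN → 0.75 × 1228 = 921 kN.
Bearing (1.5 l_c t F_u ≤ 3.0 d t F_u): upper limit = 3.0·30·8·470 / 1000 = 338.4 kN.
  Edge l_c = 70 − 33/2 = 53.5 → r_n = 301.7 kN; interior l_c = 115 − 33 = 82 → r_n = 338.4 kN.
  R_n,bearing = 1·301.7 + 2·338.4 = 978.5 kN → 0.75 × 978.5 = 734 kN.
Bearing governs: 734 kN.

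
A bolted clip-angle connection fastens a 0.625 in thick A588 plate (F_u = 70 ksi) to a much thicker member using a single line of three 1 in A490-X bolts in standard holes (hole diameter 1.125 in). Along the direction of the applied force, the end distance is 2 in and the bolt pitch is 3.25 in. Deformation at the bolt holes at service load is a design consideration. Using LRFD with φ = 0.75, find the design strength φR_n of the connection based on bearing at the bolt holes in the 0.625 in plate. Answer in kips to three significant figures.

214 kips

Per bolt r_n = 1.2 l_c t F_u ≤ 2.4 d t F_u; upper limit = 2.4 × 1 × 0.625 × 70 = 105 kips.
Edge bolt: l_c = 2 − 1.125/2 = 1.438 in → 1.2 × 1.438 × 0.625 × 70 = 75.47 → r_n = 75.47 kips.
Interior bolts: l_c = 3.25 − 1.125 = 2.125 in → 1.2 × 2.125 × 0.625 × 70 = 111.6 → r_n = 105 kips.
R_n = 1 × 75.47 + 2 × 105 = 285.5 kips.
Design strength φR_n = 0.75 × 285.5 = 214 kips.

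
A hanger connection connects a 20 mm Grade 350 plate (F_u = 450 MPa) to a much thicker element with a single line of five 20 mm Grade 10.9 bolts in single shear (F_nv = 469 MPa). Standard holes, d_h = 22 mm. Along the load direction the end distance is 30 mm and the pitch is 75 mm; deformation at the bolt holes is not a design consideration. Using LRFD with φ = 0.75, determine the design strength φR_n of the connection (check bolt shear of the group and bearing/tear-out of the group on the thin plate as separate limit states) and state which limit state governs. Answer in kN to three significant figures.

553 kN (bolt shear governs)

Bolt shear: A_b = π·20²/4 = 314.2 mm²; R_n = 469 × 314.2 × 5 × 1 / 1000 = 736.7 kN → 0.75 × 736.7 = 553 kN.
Bearing (1.5 l_c t F_u ≤ 3.0 d t F_u): upper limit = 3.0·20·20·450 / 1000 = 540 kN.
  Edge l_c = 30 − 22/2 = 19 → r_n = 256.5 kN; interior l_c = 75 − 22 = 53 → r_n = 540 kN.
  R_n,bearing = 1·256.5 + 4·540 = 2416 kN → 0.75 × 2416 = 1810 kN.
Bolt shear governs: 553 kN.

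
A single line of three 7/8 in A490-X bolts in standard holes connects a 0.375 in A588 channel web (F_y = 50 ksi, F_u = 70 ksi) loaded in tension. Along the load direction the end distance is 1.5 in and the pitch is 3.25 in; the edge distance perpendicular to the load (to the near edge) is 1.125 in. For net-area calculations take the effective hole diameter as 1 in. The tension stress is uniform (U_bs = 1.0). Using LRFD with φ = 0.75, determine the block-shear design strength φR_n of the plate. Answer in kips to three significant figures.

77.3 kips

Shear plane L_v = 1.5 + 2·3.25 = 8 in; A_gv = 8 × 0.375 = 3 in².
A_nv = (8 − 2.5·1) × 0.375 = 2.062 in².
A_nt = (1.125 − 0.5·1) × 0.375 = 0.2344 in².
0.6 F_u A_nv = 86.62 kips; 0.6 F_y A_gv = 90 kips → shear rupture governs the shear term.
R_n = 86.62 + 1.0 × 70 × 0.2344 = 103 kips.
Design strength φR_n = 0.75 × 103 = 77.3 kips.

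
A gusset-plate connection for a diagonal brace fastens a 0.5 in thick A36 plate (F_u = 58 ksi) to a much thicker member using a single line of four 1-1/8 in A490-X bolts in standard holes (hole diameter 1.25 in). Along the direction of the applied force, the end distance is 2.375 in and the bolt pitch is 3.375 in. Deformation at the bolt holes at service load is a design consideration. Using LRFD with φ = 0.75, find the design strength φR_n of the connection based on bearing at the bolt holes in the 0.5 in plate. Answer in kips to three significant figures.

Per bolt r_n = 1.2 l_c t F_u ≤ 2.4 d t F_u; upper limit = 2.4 × 1.125 × 0.5 × 58 = 78.3 kips.
Edge bolt: l_c = 2.375 − 1.25/2 = 1.75 in → 1.2 × 1.75 × 0.5 × 58 = 60.9 → r_n = 60.9 kips.
Interior bolts: l_c = 3.375 − 1.25 = 2.125 in → 1.2 × 2.125 × 0.5 × 58 = 73.95 → r_n = 73.95 kips.
R_n = 1 × 60.9 + 3 × 73.95 = 282.8 kips.
Design strength φR_n = 0.75 × 282.8 = 212 kips.

212 kips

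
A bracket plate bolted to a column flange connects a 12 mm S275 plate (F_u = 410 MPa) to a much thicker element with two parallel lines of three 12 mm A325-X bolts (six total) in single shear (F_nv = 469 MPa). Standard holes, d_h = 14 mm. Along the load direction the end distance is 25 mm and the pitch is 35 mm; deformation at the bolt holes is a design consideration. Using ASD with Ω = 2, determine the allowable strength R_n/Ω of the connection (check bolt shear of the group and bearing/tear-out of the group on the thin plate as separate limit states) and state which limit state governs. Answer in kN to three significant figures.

159 kN (bolt shear governs)

Bolt shear: A_b = π·12²/4 = 113.1 mm²; R_n = 469 × 113.1 × 6 × 1 / 1000 = 318.3 kN → 318.3 / 2 = 159 kN.
Bearing (1.2 l_c t F_u ≤ 2.4 d t F_u): upper limit = 2.4·12·12·410 / 1000 = 141.7 kN.
  Edge l_c = 25 − 14/2 = 18 → r_n = 106.3 kN; interior l_c = 35 − 14 = 21 → r_n = 124 kN.
  R_n,bearing = 2·106.3 + 4·124 = 708.5 kN → 708.5 / 2 = 354 kN.
Bolt shear governs: 159 kN.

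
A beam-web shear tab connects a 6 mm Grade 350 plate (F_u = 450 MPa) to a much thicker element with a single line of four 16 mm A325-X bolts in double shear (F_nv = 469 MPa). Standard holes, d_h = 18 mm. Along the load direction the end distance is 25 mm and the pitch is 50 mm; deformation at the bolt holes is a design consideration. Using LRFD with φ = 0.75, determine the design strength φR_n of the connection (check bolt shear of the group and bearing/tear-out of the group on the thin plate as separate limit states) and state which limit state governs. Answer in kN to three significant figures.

Bolt shear: A_b = π·16²/4 = 201.1 mm²; R_n = 469 × 201.1 × 4 × 2 / 1000 = 754.4 kN → 0.75 × 754.4 = 566 kN.
Bearing (1.2 l_c t F_u ≤ 2.4 d t F_u): upper limit = 2.4·16·6·450 / 1000 = 103.7 kN.
  Edge l_c = 25 − 18/2 = 16 → r_n = 51.84 kN; interior l_c = 50 − 18 = 32 → r_n = 103.7 kN.
  R_n,bearing = 1·51.84 + 3·103.7 = 362.9 kN → 0.75 × 362.9 = 272 kN.
Bearing governs: 272 kN.

272 kN (bearing governs)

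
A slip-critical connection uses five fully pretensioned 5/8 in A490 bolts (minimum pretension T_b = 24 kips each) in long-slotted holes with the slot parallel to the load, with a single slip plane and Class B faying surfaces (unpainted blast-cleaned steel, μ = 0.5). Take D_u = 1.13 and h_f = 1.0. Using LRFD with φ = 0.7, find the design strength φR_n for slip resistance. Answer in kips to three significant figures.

47.5 kips

R_n = μ · D_u · h_f · T_b · n_s · n_b = 0.5 × 1.13 × 1.0 × 24 × 1 × 5 = 67.8 kips.
Design strength φR_n = 0.7 × 67.8 = 47.5 kips.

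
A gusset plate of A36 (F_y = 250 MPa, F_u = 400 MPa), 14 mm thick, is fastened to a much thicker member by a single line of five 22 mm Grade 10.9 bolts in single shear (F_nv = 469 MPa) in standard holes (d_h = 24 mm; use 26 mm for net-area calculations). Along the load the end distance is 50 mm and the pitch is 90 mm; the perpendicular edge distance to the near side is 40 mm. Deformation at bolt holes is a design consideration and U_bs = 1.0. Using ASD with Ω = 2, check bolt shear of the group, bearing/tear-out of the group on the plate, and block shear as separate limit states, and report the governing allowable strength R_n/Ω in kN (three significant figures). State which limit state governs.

446 kN (bolt shear governs)

Bolt shear: A_b = π·22²/4 = 380.1 mm²; R_n = 469 × 380.1 × 5 × 1 / 1000 = 891.4 kN → 891.4 / 2 = 446 kN.
Bearing: edge l_c = 38, r_n = 255.4 kN; interior l_c = 66, r_n = 295.7 kN; R_n = 255.4 + 4·295.7 = 1438 kN → 719 kN.
Block shear: A_gv = 5740, A_nv = 4102, A_nt = 378 mm²; R_n = min(0.6F_uA_nv, 0.6F_yA_gv) + U_bs·F_u·A_nt = 1012 kN → 506 kN.
Bolt shear governs: 446 kN.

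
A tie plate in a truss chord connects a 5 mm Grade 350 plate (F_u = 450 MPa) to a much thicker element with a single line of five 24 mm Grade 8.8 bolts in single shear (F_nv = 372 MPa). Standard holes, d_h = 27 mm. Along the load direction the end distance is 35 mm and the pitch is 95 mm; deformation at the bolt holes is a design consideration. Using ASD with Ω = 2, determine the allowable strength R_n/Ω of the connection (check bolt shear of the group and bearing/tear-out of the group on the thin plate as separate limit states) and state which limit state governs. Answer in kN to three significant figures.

Bolt shear: A_b = π·24²/4 = 452.4 mm²; R_n = 372 × 452.4 × 5 × 1 / 1000 = 841.4 kN → 841.4 / 2 = 421 kN.
Bearing (1.2 l_c t F_u ≤ 2.4 d t F_u): upper limit = 2.4·24·5·450 / 1000 = 129.6 kN.
  Edge l_c = 35 − 27/2 = 21.5 → r_n = 58.05 kN; interior l_c = 95 − 27 = 68 → r_n = 129.6 kN.
  R_n,bearing = 1·58.05 + 4·129.6 = 576.4 kN → 576.4 / 2 = 288 kN.
Bearing governs: 288 kN.

288 kN (bearing governs)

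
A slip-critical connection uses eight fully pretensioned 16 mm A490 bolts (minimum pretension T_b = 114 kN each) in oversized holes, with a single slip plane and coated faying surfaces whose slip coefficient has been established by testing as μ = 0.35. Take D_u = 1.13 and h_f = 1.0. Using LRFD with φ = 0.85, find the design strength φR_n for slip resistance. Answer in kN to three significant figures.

307 kN

R_n = μ · D_u · h_f · T_b · n_s · n_b = 0.35 × 1.13 × 1.0 × 114 × 1 × 8 = 360.7 kN.
Design strength φR_n = 0.85 × 360.7 = 307 kN.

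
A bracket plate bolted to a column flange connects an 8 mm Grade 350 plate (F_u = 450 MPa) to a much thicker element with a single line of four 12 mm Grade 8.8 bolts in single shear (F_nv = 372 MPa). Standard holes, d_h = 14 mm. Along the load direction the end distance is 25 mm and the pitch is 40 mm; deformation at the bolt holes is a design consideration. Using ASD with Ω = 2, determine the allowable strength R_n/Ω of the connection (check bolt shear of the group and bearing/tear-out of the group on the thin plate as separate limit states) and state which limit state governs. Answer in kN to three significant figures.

84.1 kN (bolt shear governs)

Bolt shear: A_b = π·12²/4 = 113.1 mm²; R_n = 372 × 113.1 × 4 × 1 / 1000 = 168.3 kN → 168.3 / 2 = 84.1 kN.
Bearing (1.2 l_c t F_u ≤ 2.4 d t F_u): upper limit = 2.4·12·8·450 / 1000 = 103.7 kN.
  Edge l_c = 25 − 14/2 = 18 → r_n = 77.76 kN; interior l_c = 40 − 14 = 26 → r_n = 103.7 kN.
  R_n,bearing = 1·77.76 + 3·103.7 = 388.8 kN → 388.8 / 2 = 194 kN.
Bolt shear governs: 84.1 kN.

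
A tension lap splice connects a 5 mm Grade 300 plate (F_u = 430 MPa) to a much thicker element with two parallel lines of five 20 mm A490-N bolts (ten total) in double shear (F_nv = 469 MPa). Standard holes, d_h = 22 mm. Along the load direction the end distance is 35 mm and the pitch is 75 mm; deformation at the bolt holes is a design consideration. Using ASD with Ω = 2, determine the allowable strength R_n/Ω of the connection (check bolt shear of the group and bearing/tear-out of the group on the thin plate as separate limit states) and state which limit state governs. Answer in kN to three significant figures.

475 kN (bearing governs)

Bolt shear: A_b = π·20²/4 = 314.2 mm²; R_n = 469 × 314.2 × 10 × 2 / 1000 = 2947 kN → 2947 / 2 = 1470 kN.
Bearing (1.2 l_c t F_u ≤ 2.4 d t F_u): upper limit = 2.4·20·5·430 / 1000 = 103.2 kN.
  Edge l_c = 35 − 22/2 = 24 → r_n = 61.92 kN; interior l_c = 75 − 22 = 53 → r_n = 103.2 kN.
  R_n,bearing = 2·61.92 + 8·103.2 = 949.4 kN → 949.4 / 2 = 475 kN.
Bearing governs: 475 kN.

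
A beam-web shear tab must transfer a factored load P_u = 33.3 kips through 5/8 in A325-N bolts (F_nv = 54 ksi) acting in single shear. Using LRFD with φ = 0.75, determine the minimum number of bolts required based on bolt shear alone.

A_b = π·0.625²/4 = 0.3068 in².
Per-bolt design strength φR_n = 0.75 × 54 × 0.3068 × 1 = 12.43 kips.
n ≥ 33.3 / 12.43 = 2.68 → use 3 bolts.

3 bolts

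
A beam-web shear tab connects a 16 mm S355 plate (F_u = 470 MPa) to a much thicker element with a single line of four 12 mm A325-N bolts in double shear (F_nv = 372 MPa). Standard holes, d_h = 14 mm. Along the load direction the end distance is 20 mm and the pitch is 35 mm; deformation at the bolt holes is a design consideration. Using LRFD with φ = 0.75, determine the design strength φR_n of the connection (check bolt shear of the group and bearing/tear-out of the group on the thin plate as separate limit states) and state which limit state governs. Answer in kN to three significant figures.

Bolt shear: A_b = π·12²/4 = 113.1 mm²; R_n = 372 × 113.1 × 4 × 2 / 1000 = 336.6 kN → 0.75 × 336.6 = 252 kN.
Bearing (1.2 l_c t F_u ≤ 2.4 d t F_u): upper limit = 2.4·12·16·470 / 1000 = 216.6 kN.
  Edge l_c = 20 − 14/2 = 13 → r_n = 117.3 kN; interior l_c = 35 − 14 = 21 → r_n = 189.5 kN.
  R_n,bearing = 1·117.3 + 3·189.5 = 685.8 kN → 0.75 × 685.8 = 514 kN.
Bolt shear governs: 252 kN.

252 kN (bolt shear governs)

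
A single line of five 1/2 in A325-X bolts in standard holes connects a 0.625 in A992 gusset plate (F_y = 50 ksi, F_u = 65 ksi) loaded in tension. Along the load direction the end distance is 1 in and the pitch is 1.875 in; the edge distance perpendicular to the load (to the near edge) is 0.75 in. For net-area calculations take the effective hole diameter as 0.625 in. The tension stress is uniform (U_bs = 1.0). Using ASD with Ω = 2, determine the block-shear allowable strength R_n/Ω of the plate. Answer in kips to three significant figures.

78.2 kips

Shear plane L_v = 1 + 4·1.875 = 8.5 in; A_gv = 8.5 × 0.625 = 5.312 in².
A_nv = (8.5 − 4.5·0.625) × 0.625 = 3.555 in².
A_nt = (0.75 − 0.5·0.625) × 0.625 = 0.2734 in².
0.6 F_u A_nv = 138.6 kips; 0.6 F_y A_gv = 159.4 kips → shear rupture governs the shear term.
R_n = 138.6 + 1.0 × 65 × 0.2734 = 156.4 kips.
Allowable strength R_n/Ω = 156.4 / 2 = 78.2 kips.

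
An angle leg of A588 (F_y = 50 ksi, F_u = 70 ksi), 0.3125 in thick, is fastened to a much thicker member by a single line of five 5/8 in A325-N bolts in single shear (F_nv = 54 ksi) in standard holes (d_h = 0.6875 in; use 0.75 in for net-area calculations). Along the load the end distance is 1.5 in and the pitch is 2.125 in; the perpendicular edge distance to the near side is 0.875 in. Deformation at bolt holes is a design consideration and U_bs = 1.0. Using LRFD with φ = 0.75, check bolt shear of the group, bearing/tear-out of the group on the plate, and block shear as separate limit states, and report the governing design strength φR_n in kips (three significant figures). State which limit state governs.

Bolt shear: A_b = π·0.625²/4 = 0.3068 in²; R_n = 54 × 0.3068 × 5 × 1 = 82.83 kips → 0.75 × 82.83 = 62.1 kips.
Bearing: edge l_c = 1.156, r_n = 30.35 kips; interior l_c = 1.438, r_n = 32.81 kips; R_n = 30.35 + 4·32.81 = 161.6 kips → 121 kips.
Block shear: A_gv = 3.125, A_nv = 2.07, A_nt = 0.1562 in²; R_n = min(0.6F_uA_nv, 0.6F_yA_gv) + U_bs·F_u·A_nt = 97.89 kips → 73.4 kips.
Bolt shear governs: 62.1 kips.

62.1 kips (bolt shear governs)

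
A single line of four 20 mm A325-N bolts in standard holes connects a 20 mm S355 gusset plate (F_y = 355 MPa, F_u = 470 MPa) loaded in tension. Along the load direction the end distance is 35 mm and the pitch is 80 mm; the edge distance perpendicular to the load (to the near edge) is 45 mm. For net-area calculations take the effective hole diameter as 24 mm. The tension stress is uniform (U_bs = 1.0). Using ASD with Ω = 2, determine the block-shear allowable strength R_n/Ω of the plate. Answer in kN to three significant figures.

694 kN

Shear plane L_v = 35 + 3·80 = 275 mm; A_gv = 275 × 20 = 5500 mm².
A_nv = (275 − 3.5·24) × 20 = 3820 mm².
A_nt = (45 − 0.5·24) × 20 = 660 mm².
0.6 F_u A_nv = 1077 kN; 0.6 F_y A_gv = 1172 kN → shear rupture governs the shear term.
R_n = 1077 + 1.0 × 470 × 660 / 1000 = 1387 kN.
Allowable strength R_n/Ω = 1387 / 2 = 694 kN.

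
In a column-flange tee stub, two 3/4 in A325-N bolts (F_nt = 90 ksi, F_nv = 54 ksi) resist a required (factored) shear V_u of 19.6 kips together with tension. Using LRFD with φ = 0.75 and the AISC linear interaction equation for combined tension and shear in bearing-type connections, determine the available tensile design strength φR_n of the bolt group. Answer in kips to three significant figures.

A_b = π·0.75²/4 = 0.4418 in²; f_rv = 19.6 / (2 × 0.4418) = 22.18 ksi.
F'_nt = 1.3 F_nt − (F_nt / φF_nv) f_rv = 1.3·90 − (90/(0.75·54))·22.18 = 67.71 ksi, capped at F_nt → F'_nt = 67.71 ksi.
R_n = F'_nt · A_b · n = 67.71 × 0.4418 × 2 = 59.82 kips.
Design strength φR_n = 0.75 × 59.82 = 44.9 kips.

44.9 kips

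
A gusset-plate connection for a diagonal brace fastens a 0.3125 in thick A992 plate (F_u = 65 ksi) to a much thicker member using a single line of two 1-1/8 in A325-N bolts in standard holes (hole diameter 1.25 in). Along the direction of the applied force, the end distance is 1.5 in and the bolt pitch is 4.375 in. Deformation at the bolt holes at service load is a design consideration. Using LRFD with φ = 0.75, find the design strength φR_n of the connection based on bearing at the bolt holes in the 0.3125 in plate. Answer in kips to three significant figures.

57.1 kips

Per bolt r_n = 1.2 l_c t F_u ≤ 2.4 d t F_u; upper limit = 2.4 × 1.125 × 0.3125 × 65 = 54.84 kips.
Edge bolt: l_c = 1.5 − 1.25/2 = 0.875 in → 1.2 × 0.875 × 0.3125 × 65 = 21.33 → r_n = 21.33 kips.
Interior bolts: l_c = 4.375 − 1.25 = 3.125 in → 1.2 × 3.125 × 0.3125 × 65 = 76.17 → r_n = 54.84 kips.
R_n = 1 × 21.33 + 1 × 54.84 = 76.17 kips.
Design strength φR_n = 0.75 × 76.17 = 57.1 kips.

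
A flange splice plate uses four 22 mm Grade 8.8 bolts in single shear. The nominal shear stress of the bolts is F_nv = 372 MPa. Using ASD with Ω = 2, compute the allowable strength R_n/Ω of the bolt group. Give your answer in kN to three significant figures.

283 kN

A_b = π × 22² / 4 = 380.1 mm².
R_n = F_nv · A_b · n · n_s = 372 × 380.1 × 4 × 1 / 1000 = 565.6 kN.
Allowable strength R_n/Ω = 565.6 / 2 = 283 kN.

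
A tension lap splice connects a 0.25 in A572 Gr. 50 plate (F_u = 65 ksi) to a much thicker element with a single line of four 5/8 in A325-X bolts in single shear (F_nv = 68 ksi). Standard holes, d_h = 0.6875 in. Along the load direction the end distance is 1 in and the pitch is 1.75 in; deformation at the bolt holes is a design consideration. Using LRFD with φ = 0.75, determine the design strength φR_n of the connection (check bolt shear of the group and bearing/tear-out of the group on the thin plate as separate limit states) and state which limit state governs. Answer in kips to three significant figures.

56.2 kips (bearing governs)

Bolt shear: A_b = π·0.625²/4 = 0.3068 in²; R_n = 68 × 0.3068 × 4 × 1 = 83.45 kips → 0.75 × 83.45 = 62.6 kips.
Bearing (1.2 l_c t F_u ≤ 2.4 d t F_u): upper limit = 2.4·0.625·0.25·65 = 24.38 kips.
  Edge l_c = 1 − 0.6875/2 = 0.6562 → r_n = 12.8 kips; interior l_c = 1.75 − 0.6875 = 1.062 → r_n = 20.72 kips.
  R_n,bearing = 1·12.8 + 3·20.72 = 74.95 kips → 0.75 × 74.95 = 56.2 kips.
Bearing governs: 56.2 kips.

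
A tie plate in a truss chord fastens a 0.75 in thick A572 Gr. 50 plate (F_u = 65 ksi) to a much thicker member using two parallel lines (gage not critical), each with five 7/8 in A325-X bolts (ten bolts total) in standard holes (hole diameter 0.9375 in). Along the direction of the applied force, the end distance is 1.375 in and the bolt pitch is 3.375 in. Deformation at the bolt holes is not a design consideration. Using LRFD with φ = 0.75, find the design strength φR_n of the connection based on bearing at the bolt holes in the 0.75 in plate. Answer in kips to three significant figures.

867 kips

Per bolt r_n = 1.5 l_c t F_u ≤ 3.0 d t F_u; upper limit = 3.0 × 0.875 × 0.75 × 65 = 128 kips.
Edge bolt: l_c = 1.375 − 0.9375/2 = 0.9062 in → 1.5 × 0.9062 × 0.75 × 65 = 66.27 → r_n = 66.27 kips.
Interior bolts: l_c = 3.375 − 0.9375 = 2.438 in → 1.5 × 2.438 × 0.75 × 65 = 178.2 → r_n = 128 kips.
R_n = 2 × 66.27 + 8 × 128 = 1156 kips.
Design strength φR_n = 0.75 × 1156 = 867 kips.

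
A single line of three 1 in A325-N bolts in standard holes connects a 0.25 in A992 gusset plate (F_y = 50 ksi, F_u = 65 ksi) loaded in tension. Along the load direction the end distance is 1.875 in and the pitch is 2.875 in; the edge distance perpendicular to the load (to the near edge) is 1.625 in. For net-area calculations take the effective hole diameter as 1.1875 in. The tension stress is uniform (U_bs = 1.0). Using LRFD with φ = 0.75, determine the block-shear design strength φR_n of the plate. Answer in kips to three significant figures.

Shear plane L_v = 1.875 + 2·2.875 = 7.625 in; A_gv = 7.625 × 0.25 = 1.906 in².
A_nv = (7.625 − 2.5·1.1875) × 0.25 = 1.164 in².
A_nt = (1.625 − 0.5·1.1875) × 0.25 = 0.2578 in².
0.6 F_u A_nv = 45.4 kips; 0.6 F_y A_gv = 57.19 kips → shear rupture governs the shear term.
R_n = 45.4 + 1.0 × 65 × 0.2578 = 62.16 kips.
Design strength φR_n = 0.75 × 62.16 = 46.6 kips.

46.6 kips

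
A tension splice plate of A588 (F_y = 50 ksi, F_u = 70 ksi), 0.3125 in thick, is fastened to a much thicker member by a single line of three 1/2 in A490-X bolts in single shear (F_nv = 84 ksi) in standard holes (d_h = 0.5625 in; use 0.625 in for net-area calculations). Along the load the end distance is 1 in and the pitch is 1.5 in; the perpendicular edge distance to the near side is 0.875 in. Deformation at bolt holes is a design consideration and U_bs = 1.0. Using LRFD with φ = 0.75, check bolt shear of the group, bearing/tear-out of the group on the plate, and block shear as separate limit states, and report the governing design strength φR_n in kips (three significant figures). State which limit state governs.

Bolt shear: A_b = π·0.5²/4 = 0.1963 in²; R_n = 84 × 0.1963 × 3 × 1 = 49.48 kips → 0.75 × 49.48 = 37.1 kips.
Bearing: edge l_c = 0.7188, r_n = 18.87 kips; interior l_c = 0.9375, r_n = 24.61 kips; R_n = 18.87 + 2·24.61 = 68.09 kips → 51.1 kips.
Block shear: A_gv = 1.25, A_nv = 0.7617, A_nt = 0.1758 in²; R_n = min(0.6F_uA_nv, 0.6F_yA_gv) + U_bs·F_u·A_nt = 44.3 kips → 33.2 kips.
Block shear governs: 33.2 kips.

33.2 kips (block shear governs)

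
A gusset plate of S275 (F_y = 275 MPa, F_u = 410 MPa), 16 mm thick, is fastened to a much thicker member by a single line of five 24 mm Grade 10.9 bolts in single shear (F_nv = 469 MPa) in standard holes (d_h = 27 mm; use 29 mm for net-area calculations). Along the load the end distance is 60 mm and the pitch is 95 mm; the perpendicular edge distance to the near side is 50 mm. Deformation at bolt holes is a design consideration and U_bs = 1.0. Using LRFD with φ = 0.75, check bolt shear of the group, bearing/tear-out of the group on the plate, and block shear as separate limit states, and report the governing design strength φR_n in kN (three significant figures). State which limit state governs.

Bolt shear: A_b = π·24²/4 = 452.4 mm²; R_n = 469 × 452.4 × 5 × 1 / 1000 = 1061 kN → 0.75 × 1061 = 796 kN.
Bearing: edge l_c = 46.5, r_n = 366 kN; interior l_c = 68, r_n = 377.9 kN; R_n = 366 + 4·377.9 = 1877 kN → 1410 kN.
Block shear: A_gv = 7040, A_nv = 4952, A_nt = 568 mm²; R_n = min(0.6F_uA_nv, 0.6F_yA_gv) + U_bs·F_u·A_nt = 1394 kN → 1050 kN.
Bolt shear governs: 796 kN.

796 kN (bolt shear governs)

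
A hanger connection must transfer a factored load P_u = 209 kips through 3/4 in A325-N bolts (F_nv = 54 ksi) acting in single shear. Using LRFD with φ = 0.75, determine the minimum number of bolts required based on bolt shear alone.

A_b = π·0.75²/4 = 0.4418 in².
Per-bolt design strength φR_n = 0.75 × 54 × 0.4418 × 1 = 17.89 kips.
n ≥ 209 / 17.89 = 11.68 → use 12 bolts.

12 bolts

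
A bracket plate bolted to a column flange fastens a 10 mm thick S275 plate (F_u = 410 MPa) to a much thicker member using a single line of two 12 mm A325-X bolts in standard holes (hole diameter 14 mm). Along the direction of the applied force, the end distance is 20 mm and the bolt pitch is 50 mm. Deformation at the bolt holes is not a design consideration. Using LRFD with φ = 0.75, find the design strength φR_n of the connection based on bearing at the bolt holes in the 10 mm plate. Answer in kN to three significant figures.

Per bolt r_n = 1.5 l_c t F_u ≤ 3.0 d t F_u; upper limit = 3.0 × 12 × 10 × 410 / 1000 = 147.6 kN.
Edge bolt: l_c = 20 − 14/2 = 13 mm → 1.5 × 13 × 10 × 410 / 1000 = 79.95 → r_n = 79.95 kN.
Interior bolts: l_c = 50 − 14 = 36 mm → 1.5 × 36 × 10 × 410 / 1000 = 221.4 → r_n = 147.6 kN.
R_n = 1 × 79.95 + 1 × 147.6 = 227.6 kN.
Design strength φR_n = 0.75 × 227.6 = 171 kN.

171 kN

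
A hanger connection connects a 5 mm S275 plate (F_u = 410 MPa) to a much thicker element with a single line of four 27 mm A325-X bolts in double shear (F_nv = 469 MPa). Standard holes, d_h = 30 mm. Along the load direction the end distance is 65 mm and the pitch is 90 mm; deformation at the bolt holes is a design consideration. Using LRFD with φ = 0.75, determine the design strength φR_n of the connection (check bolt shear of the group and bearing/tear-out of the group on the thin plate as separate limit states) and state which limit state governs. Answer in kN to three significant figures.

391 kN (bearing governs)

Bolt shear: A_b = π·27²/4 = 572.6 mm²; R_n = 469 × 572.6 × 4 × 2 / 1000 = 2148 kN → 0.75 × 2148 = 1610 kN.
Bearing (1.2 l_c t F_u ≤ 2.4 d t F_u): upper limit = 2.4·27·5·410 / 1000 = 132.8 kN.
  Edge l_c = 65 − 30/2 = 50 → r_n = 123 kN; interior l_c = 90 − 30 = 60 → r_n = 132.8 kN.
  R_n,bearing = 1·123 + 3·132.8 = 521.5 kN → 0.75 × 521.5 = 391 kN.
Bearing governs: 391 kN.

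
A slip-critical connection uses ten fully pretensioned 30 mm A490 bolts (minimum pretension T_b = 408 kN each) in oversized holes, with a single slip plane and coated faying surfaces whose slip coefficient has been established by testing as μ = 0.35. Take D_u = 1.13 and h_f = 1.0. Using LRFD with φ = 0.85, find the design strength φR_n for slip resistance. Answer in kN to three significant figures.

1370 kN

R_n = μ · D_u · h_f · T_b · n_s · n_b = 0.35 × 1.13 × 1.0 × 408 × 1 × 10 = 1614 kN.
Design strength φR_n = 0.85 × 1614 = 1370 kN.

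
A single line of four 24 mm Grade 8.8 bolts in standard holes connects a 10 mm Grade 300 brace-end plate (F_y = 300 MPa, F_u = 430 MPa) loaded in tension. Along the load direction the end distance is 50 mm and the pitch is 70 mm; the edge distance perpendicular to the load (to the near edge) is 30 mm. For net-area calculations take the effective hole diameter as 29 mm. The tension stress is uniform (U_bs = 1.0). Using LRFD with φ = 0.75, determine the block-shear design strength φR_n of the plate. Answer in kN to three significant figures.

Shear plane L_v = 50 + 3·70 = 260 mm; A_gv = 260 × 10 = 2600 mm².
A_nv = (260 − 3.5·29) × 10 = 1585 mm².
A_nt = (30 − 0.5·29) × 10 = 155 mm².
0.6 F_u A_nv = 408.9 kN; 0.6 F_y A_gv = 468 kN → shear rupture governs the shear term.
R_n = 408.9 + 1.0 × 430 × 155 / 1000 = 475.6 kN.
Design strength φR_n = 0.75 × 475.6 = 357 kN.

357 kN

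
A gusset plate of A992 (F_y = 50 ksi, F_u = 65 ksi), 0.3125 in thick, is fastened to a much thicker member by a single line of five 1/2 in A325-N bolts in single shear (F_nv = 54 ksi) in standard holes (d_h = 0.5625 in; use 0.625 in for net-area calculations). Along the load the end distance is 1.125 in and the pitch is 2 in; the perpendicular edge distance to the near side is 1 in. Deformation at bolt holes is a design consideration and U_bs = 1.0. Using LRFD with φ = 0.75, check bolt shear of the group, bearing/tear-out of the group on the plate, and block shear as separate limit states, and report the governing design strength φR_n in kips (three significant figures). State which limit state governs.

Bolt shear: A_b = π·0.5²/4 = 0.1963 in²; R_n = 54 × 0.1963 × 5 × 1 = 53.01 kips → 0.75 × 53.01 = 39.8 kips.
Bearing: edge l_c = 0.8438, r_n = 20.57 kips; interior l_c = 1.438, r_n = 24.38 kips; R_n = 20.57 + 4·24.38 = 118.1 kips → 88.5 kips.
Block shear: A_gv = 2.852, A_nv = 1.973, A_nt = 0.2148 in²; R_n = min(0.6F_uA_nv, 0.6F_yA_gv) + U_bs·F_u·A_nt = 90.9 kips → 68.2 kips.
Bolt shear governs: 39.8 kips.

39.8 kips (bolt shear governs)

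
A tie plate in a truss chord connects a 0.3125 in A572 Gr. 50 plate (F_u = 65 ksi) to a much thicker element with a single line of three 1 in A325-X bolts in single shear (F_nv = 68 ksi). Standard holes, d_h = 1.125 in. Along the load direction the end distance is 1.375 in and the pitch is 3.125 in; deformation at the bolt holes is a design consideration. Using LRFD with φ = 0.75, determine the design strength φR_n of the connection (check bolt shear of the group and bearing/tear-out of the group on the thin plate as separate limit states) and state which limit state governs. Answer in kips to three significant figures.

Bolt shear: A_b = π·1²/4 = 0.7854 in²; R_n = 68 × 0.7854 × 3 × 1 = 160.2 kips → 0.75 × 160.2 = 120 kips.
Bearing (1.2 l_c t F_u ≤ 2.4 d t F_u): upper limit = 2.4·1·0.3125·65 = 48.75 kips.
  Edge l_c = 1.375 − 1.125/2 = 0.8125 → r_n = 19.8 kips; interior l_c = 3.125 − 1.125 = 2 → r_n = 48.75 kips.
  R_n,bearing = 1·19.8 + 2·48.75 = 117.3 kips → 0.75 × 117.3 = 88 kips.
Bearing governs: 88 kips.

88 kips (bearing governs)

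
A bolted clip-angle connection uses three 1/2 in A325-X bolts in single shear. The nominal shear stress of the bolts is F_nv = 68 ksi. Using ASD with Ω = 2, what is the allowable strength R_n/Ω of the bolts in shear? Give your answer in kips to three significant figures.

A_b = π × 0.5² / 4 = 0.1963 in².
R_n = F_nv · A_b · n · n_s = 68 × 0.1963 × 3 × 1 = 40.06 kips.
Allowable strength R_n/Ω = 40.06 / 2 = 20 kips.

20 kips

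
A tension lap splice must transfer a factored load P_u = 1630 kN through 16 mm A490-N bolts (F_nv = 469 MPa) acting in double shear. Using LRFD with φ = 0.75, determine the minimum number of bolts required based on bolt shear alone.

12 bolts

A_b = π·16²/4 = 201.1 mm².
Per-bolt design strength φR_n = 0.75 × 469 × 201.1 × 2 / 1000 = 141.4 kN.
n ≥ 1630 / 141.4 = 11.52 → use 12 bolts.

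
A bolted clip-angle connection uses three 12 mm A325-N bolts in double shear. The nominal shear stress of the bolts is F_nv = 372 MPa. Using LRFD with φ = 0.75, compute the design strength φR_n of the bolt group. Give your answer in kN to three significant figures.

189 kN

A_b = π × 12² / 4 = 113.1 mm².
R_n = F_nv · A_b · n · n_s = 372 × 113.1 × 3 × 2 / 1000 = 252.4 kN.
Design strength φR_n = 0.75 × 252.4 = 189 kN.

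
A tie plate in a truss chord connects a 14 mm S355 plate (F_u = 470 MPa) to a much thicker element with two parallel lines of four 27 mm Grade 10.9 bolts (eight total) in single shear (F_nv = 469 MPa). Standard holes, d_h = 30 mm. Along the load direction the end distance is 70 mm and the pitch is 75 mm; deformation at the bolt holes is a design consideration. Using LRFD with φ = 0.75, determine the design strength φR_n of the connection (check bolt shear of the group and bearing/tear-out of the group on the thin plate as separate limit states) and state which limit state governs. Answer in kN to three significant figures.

1610 kN (bolt shear governs)

Bolt shear: A_b = π·27²/4 = 572.6 mm²; R_n = 469 × 572.6 × 8 × 1 / 1000 = 2148 kN → 0.75 × 2148 = 1610 kN.
Bearing (1.2 l_c t F_u ≤ 2.4 d t F_u): upper limit = 2.4·27·14·470 / 1000 = 426.4 kN.
  Edge l_c = 70 − 30/2 = 55 → r_n = 426.4 kN; interior l_c = 75 − 30 = 45 → r_n = 355.3 kN.
  R_n,bearing = 2·426.4 + 6·355.3 = 2985 kN → 0.75 × 2985 = 2240 kN.
Bolt shear governs: 1610 kN.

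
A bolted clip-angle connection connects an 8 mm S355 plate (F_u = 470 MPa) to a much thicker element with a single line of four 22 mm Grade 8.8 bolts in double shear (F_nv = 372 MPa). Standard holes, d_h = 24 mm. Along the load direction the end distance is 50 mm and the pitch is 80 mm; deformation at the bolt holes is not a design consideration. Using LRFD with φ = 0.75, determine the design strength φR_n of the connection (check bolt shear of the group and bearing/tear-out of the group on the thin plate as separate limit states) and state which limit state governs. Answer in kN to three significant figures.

719 kN (bearing governs)

Bolt shear: A_b = π·22²/4 = 380.1 mm²; R_n = 372 × 380.1 × 4 × 2 / 1000 = 1131 kN → 0.75 × 1131 = 848 kN.
Bearing (1.5 l_c t F_u ≤ 3.0 d t F_u): upper limit = 3.0·22·8·470 / 1000 = 248.2 kN.
  Edge l_c = 50 − 24/2 = 38 → r_n = 214.3 kN; interior l_c = 80 − 24 = 56 → r_n = 248.2 kN.
  R_n,bearing = 1·214.3 + 3·248.2 = 958.8 kN → 0.75 × 958.8 = 719 kN.
Bearing governs: 719 kN.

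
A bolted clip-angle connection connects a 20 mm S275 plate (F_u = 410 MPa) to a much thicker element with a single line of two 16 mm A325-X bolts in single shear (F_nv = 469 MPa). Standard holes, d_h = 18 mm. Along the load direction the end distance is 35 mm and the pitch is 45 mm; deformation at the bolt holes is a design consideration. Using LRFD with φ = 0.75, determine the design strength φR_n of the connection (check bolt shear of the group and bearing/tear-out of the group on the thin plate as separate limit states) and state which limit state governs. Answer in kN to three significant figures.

Bolt shear: A_b = π·16²/4 = 201.1 mm²; R_n = 469 × 201.1 × 2 × 1 / 1000 = 188.6 kN → 0.75 × 188.6 = 141 kN.
Bearing (1.2 l_c t F_u ≤ 2.4 d t F_u): upper limit = 2.4·16·20·410 / 1000 = 314.9 kN.
  Edge l_c = 35 − 18/2 = 26 → r_n = 255.8 kN; interior l_c = 45 − 18 = 27 → r_n = 265.7 kN.
  R_n,bearing = 1·255.8 + 1·265.7 = 521.5 kN → 0.75 × 521.5 = 391 kN.
Bolt shear governs: 141 kN.

141 kN (bolt shear governs)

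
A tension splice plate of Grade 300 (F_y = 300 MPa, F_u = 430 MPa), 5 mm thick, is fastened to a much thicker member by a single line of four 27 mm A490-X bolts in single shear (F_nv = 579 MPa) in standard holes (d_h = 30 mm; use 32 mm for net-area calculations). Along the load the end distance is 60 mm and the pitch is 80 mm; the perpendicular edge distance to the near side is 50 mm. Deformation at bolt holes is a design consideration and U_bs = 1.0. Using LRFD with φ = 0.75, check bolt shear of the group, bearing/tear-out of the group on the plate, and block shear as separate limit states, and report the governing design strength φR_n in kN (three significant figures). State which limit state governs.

Bolt shear: A_b = π·27²/4 = 572.6 mm²; R_n = 579 × 572.6 × 4 × 1 / 1000 = 1326 kN → 0.75 × 1326 = 995 kN.
Bearing: edge l_c = 45, r_n = 116.1 kN; interior l_c = 50, r_n = 129 kN; R_n = 116.1 + 3·129 = 503.1 kN → 377 kN.
Block shear: A_gv = 1500, A_nv = 940, A_nt = 170 mm²; R_n = min(0.6F_uA_nv, 0.6F_yA_gv) + U_bs·F_u·A_nt = 315.6 kN → 237 kN.
Block shear governs: 237 kN.

237 kN (block shear governs)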